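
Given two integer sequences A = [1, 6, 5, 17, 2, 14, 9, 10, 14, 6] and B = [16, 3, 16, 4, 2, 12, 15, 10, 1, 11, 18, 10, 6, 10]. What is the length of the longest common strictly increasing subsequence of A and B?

A longest common strictly increasing subsequence is 1, 6, 10 (length 3); it appears in order in both A and B, and no longer such subsequence exists.

3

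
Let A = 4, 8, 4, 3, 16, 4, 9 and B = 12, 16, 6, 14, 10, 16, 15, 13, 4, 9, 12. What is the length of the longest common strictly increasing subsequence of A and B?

A longest common strictly increasing subsequence is 4, 9 (length 2); it appears in order in both A and B, and no longer such subsequence exists.

2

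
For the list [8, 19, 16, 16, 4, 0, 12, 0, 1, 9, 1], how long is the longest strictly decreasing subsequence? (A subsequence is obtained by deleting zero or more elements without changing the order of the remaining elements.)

Let dp[i] be the longest decreasing subsequence ending at position i. Then dp = [1, 1, 2, 2, 3, 4, 3, 4, 4, 4, 5].
The maximum is 5; one witness is 19, 16, 12, 9, 1 at positions 2,3,7,10,11.

5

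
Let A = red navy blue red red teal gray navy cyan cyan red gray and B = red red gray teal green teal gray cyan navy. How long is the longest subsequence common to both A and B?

5

A longest common subsequence is red, red, teal, gray, navy (length 5); the LCS DP confirms no longer common subsequence exists.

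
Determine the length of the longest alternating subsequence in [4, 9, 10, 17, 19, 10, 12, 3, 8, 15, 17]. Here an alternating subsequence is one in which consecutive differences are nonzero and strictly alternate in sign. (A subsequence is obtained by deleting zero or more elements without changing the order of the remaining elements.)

6

Track the best alternating length ending on an up-step vs a down-step at each position: up/down = 1/1, 2/1, 2/1, 2/1, 2/1, 2/3, 4/3, 1/5, 6/5, 6/3, 6/3.
The maximum over both is 6; one such subsequence is 4, 17, 10, 12, 3, 8.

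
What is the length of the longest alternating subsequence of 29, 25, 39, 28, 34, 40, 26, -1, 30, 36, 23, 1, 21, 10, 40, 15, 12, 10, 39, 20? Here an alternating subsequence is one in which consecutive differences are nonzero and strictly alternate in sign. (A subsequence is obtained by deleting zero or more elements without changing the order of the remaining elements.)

Track the best alternating length ending on an up-step vs a down-step at each position: up/down = 1/1, 1/2, 3/1, 3/4, 5/4, 5/1, 3/6, 1/6, 7/6, 7/6, 7/8, 7/8, 9/8, 9/10, 11/1, 11/12, 11/12, 9/12, 13/12, 13/14.
The maximum over both is 14; one such subsequence is 29, 25, 39, 28, 34, 26, 30, 1, 21, 10, 40, 15, 39, 20.

14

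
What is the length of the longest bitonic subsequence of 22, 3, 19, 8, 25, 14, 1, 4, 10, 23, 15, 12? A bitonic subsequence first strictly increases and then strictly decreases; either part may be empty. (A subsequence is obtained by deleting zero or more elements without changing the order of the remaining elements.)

6

One longest bitonic subsequence is 3, 19, 25, 23, 15, 12 (positions 2,3,5,10,11,12): it rises to 25 then falls. Length 6 is optimal.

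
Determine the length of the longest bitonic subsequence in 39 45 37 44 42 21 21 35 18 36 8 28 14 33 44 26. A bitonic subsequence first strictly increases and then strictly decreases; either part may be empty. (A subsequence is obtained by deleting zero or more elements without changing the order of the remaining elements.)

Let inc[i] be the LIS ending at i and dec[i] the longest strictly decreasing subsequence starting at i. inc = [1, 2, 1, 2, 2, 1, 1, 2, 1, 3, 1, 2, 2, 3, 4, 3], dec = [5, 6, 4, 5, 4, 3, 3, 3, 2, 3, 1, 2, 1, 2, 2, 1].
max_i inc[i]+dec[i]−1 = 7, with one witness 39, 45, 44, 42, 36, 33, 26.

7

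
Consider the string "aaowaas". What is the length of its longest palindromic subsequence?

5

One longest palindromic subsequence is aawaa (positions 1,2,4,5,6); it reads the same forward and backward, and the interval DP gives dp[1][7] = 5.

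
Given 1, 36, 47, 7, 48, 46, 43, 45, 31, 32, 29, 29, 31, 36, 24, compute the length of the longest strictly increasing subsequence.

5

One longest increasing subsequence is 1, 7, 31, 32, 36 (positions 1,4,9,10,14), of length 5; no longer one exists.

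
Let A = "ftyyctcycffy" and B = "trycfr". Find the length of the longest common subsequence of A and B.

Backtracking the LCS table gives one alignment: t (A2,B1) → y (A8,B3) → c (A9,B4) → f (A10,B5).
So the longest common subsequence has length 4.

4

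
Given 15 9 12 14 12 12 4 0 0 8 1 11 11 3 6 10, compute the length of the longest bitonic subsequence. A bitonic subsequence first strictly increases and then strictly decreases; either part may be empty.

One longest bitonic subsequence is 9, 12, 14, 12, 11, 10 (positions 2,3,4,6,13,16): it rises to 14 then falls. Length 6 is optimal.

6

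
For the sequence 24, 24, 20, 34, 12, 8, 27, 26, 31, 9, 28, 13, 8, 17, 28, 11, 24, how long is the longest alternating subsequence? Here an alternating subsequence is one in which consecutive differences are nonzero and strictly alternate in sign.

13

A longest alternating subsequence is 24, 20, 34, 12, 27, 26, 31, 9, 28, 13, 17, 11, 24 (positions 1,3,4,5,7,8,9,10,11,12,14,16,17); its 12 consecutive differences strictly alternate in sign, and length 13 is optimal.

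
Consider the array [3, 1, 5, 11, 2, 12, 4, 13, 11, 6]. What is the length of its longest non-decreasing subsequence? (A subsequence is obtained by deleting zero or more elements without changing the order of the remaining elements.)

One longest non-decreasing subsequence is 3, 5, 11, 12, 13 (positions 1,3,4,6,8), of length 5; no longer one exists.

5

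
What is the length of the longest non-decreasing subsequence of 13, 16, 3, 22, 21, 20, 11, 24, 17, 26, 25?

5

Scanning left to right, the best length ending at each element is: 13→1, 16→2, 3→1, 22→3, 21→3, 20→3, 11→2, 24→4, 17→3, 26→5, 25→5.
So the longest non-decreasing subsequence has length 5, e.g. 13, 16, 22, 24, 26.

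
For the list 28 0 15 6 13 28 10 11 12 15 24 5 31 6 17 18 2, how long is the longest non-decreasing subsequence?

Scanning left to right, the best length ending at each element is: 28→1, 0→1, 15→2, 6→2, 13→3, 28→4, 10→3, 11→4, 12→5, 15→6, 24→7, 5→2, 31→8, 6→3, 17→7, 18→8, 2→2.
So the longest non-decreasing subsequence has length 8, e.g. 0, 6, 10, 11, 12, 15, 24, 31.

8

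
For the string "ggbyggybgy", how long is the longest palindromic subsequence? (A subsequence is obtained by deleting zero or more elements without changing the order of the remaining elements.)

One longest palindromic subsequence is gbyggybg (positions 2,3,4,5,6,7,8,9); it reads the same forward and backward, and the interval DP gives dp[1][10] = 8.

8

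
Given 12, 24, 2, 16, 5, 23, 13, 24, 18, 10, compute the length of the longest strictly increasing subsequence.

Let dp[i] be the longest increasing subsequence ending at position i. Then dp = [1, 2, 1, 2, 2, 3, 3, 4, 4, 3].
The maximum is 4; one witness is 12, 16, 23, 24 at positions 1,4,6,8.

4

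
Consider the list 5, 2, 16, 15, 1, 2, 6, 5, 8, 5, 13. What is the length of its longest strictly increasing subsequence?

Let dp[i] be the longest increasing subsequence ending at position i. Then dp = [1, 1, 2, 2, 1, 2, 3, 3, 4, 3, 5].
The maximum is 5; one witness is 1, 2, 6, 8, 13 at positions 5,6,7,9,11.

5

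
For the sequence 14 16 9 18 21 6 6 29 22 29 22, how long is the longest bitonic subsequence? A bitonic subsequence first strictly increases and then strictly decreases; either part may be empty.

Let inc[i] be the LIS ending at i and dec[i] the longest strictly decreasing subsequence starting at i. inc = [1, 2, 1, 3, 4, 1, 1, 5, 5, 6, 5], dec = [3, 3, 2, 2, 2, 1, 1, 2, 1, 2, 1].
max_i inc[i]+dec[i]−1 = 7, with one witness 14, 16, 18, 21, 22, 29, 22.

7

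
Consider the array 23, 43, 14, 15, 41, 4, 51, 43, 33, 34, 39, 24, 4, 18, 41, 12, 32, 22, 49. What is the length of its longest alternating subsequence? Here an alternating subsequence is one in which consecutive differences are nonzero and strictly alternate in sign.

Track the best alternating length ending on an up-step vs a down-step at each position: up/down = 1/1, 2/1, 1/3, 4/3, 4/3, 1/5, 6/1, 6/7, 6/7, 8/7, 8/7, 6/9, 1/9, 10/9, 10/7, 10/11, 12/11, 12/13, 14/7.
The maximum over both is 14; one such subsequence is 23, 43, 14, 15, 4, 51, 33, 34, 4, 18, 12, 32, 22, 49.

14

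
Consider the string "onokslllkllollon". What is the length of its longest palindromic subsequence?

Using dp[i][j] = 2 + dp[i+1][j−1] if the ends match, else max(dp[i+1][j], dp[i][j−1]):
dp[1][16] = 11. A witness is nolllllllon at positions 2,3,6,7,8,10,11,13,14,15,16.

11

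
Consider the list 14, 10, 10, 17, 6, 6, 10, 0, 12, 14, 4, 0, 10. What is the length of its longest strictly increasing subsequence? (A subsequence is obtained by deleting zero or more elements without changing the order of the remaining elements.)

One longest increasing subsequence is 6, 10, 12, 14 (positions 5,7,9,10), of length 4; no longer one exists.

4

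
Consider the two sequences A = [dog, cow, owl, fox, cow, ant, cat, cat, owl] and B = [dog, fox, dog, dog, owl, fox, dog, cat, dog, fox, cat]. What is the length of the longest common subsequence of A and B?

5

Backtracking the LCS table gives one alignment: dog (A1,B4) → owl (A3,B5) → fox (A4,B6) → cat (A7,B8) → cat (A8,B11).
So the longest common subsequence has length 5.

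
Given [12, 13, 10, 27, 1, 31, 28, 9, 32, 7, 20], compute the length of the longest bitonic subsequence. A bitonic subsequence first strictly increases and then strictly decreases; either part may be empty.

One longest bitonic subsequence is 12, 13, 27, 31, 28, 9, 7 (positions 1,2,4,6,7,8,10): it rises to 31 then falls. Length 7 is optimal.

7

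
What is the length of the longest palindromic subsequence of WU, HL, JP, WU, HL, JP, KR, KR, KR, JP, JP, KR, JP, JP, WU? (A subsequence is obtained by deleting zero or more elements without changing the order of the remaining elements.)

10

One longest palindromic subsequence is WU JP JP KR JP JP KR JP JP WU (positions 1,3,6,7,10,11,12,13,14,15); it reads the same forward and backward, and the interval DP gives dp[1][15] = 10.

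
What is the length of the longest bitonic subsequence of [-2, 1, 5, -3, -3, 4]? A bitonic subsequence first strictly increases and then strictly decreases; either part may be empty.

One longest bitonic subsequence is -2, 1, 5, 4 (positions 1,2,3,6): it rises to 5 then falls. Length 4 is optimal.

4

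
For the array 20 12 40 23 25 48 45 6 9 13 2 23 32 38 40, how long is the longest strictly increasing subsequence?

7

Scanning left to right, the best length ending at each element is: 20→1, 12→1, 40→2, 23→2, 25→3, 48→4, 45→4, 6→1, 9→2, 13→3, 2→1, 23→4, 32→5, 38→6, 40→7.
So the longest increasing subsequence has length 7, e.g. 6, 9, 13, 23, 32, 38, 40.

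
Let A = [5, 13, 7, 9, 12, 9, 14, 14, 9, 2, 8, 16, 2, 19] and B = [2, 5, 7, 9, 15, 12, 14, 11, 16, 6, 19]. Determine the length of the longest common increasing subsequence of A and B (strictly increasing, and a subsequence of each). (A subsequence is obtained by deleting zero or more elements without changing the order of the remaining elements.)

7

A longest common strictly increasing subsequence is 5, 7, 9, 12, 14, 16, 19 (length 7); it appears in order in both A and B, and no longer such subsequence exists.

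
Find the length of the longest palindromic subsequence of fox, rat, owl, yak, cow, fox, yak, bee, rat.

5

One longest palindromic subsequence is rat yak fox yak rat (positions 2,4,6,7,9); it reads the same forward and backward, and the interval DP gives dp[1][9] = 5.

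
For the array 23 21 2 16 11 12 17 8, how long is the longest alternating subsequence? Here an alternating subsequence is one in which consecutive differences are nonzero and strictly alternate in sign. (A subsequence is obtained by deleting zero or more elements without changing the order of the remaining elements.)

Track the best alternating length ending on an up-step vs a down-step at each position: up/down = 1/1, 1/2, 1/2, 3/2, 3/4, 5/4, 5/2, 3/6.
The maximum over both is 6; one such subsequence is 23, 2, 16, 11, 12, 8.

6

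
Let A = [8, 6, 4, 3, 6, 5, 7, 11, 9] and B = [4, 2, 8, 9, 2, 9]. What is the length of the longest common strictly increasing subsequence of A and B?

For each value that appears in both, track the longest common increasing run ending there.
The best achievable length is 2; one witness is 4, 9 (A-positions 3,9, B-positions 1,4).

2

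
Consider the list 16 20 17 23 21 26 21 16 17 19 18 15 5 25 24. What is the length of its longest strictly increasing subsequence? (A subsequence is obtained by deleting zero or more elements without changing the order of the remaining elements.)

Scanning left to right, the best length ending at each element is: 16→1, 20→2, 17→2, 23→3, 21→3, 26→4, 21→3, 16→1, 17→2, 19→3, 18→3, 15→1, 5→1, 25→4, 24→4.
So the longest increasing subsequence has length 4, e.g. 16, 20, 23, 26.

4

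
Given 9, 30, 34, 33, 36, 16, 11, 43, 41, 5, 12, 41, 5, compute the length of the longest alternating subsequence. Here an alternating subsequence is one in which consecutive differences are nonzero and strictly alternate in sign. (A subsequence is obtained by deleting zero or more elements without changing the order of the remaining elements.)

9

A longest alternating subsequence is 9, 34, 33, 36, 16, 43, 5, 12, 5 (positions 1,3,4,5,6,8,10,11,13); its 8 consecutive differences strictly alternate in sign, and length 9 is optimal.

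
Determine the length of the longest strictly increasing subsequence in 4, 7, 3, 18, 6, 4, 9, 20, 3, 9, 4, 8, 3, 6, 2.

Scanning left to right, the best length ending at each element is: 4→1, 7→2, 3→1, 18→3, 6→2, 4→2, 9→3, 20→4, 3→1, 9→3, 4→2, 8→3, 3→1, 6→3, 2→1.
So the longest increasing subsequence has length 4, e.g. 4, 7, 18, 20.

4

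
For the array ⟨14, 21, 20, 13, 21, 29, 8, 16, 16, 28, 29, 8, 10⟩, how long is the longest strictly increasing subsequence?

One longest increasing subsequence is 14, 20, 21, 28, 29 (positions 1,3,5,10,11), of length 5; no longer one exists.

5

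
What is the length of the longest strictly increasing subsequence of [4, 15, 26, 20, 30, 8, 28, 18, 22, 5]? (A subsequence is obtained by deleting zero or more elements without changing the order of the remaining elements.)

4

Let dp[i] be the longest increasing subsequence ending at position i. Then dp = [1, 2, 3, 3, 4, 2, 4, 3, 4, 2].
The maximum is 4; one witness is 4, 15, 26, 30 at positions 1,2,3,5.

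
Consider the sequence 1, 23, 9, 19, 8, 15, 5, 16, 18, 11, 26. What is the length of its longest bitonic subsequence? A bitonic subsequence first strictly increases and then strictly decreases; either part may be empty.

Let inc[i] be the LIS ending at i and dec[i] the longest strictly decreasing subsequence starting at i. inc = [1, 2, 2, 3, 2, 3, 2, 4, 5, 3, 6], dec = [1, 4, 3, 3, 2, 2, 1, 2, 2, 1, 1].
max_i inc[i]+dec[i]−1 = 6, with one witness 1, 9, 15, 16, 18, 11.

6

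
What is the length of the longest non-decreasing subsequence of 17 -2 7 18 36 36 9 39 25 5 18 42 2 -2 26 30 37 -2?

7

Let dp[i] be the longest non-decreasing subsequence ending at position i. Then dp = [1, 1, 2, 3, 4, 5, 3, 6, 4, 2, 4, 7, 2, 2, 5, 6, 7, 3].
The maximum is 7; one witness is -2, 7, 18, 36, 36, 39, 42 at positions 2,3,4,5,6,8,12.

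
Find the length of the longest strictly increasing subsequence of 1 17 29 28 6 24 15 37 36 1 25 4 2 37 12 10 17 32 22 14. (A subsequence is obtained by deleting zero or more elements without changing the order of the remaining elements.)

Scanning left to right, the best length ending at each element is: 1→1, 17→2, 29→3, 28→3, 6→2, 24→3, 15→3, 37→4, 36→4, 1→1, 25→4, 4→2, 2→2, 37→5, 12→3, 10→3, 17→4, 32→5, 22→5, 14→4.
So the longest increasing subsequence has length 5, e.g. 1, 17, 29, 36, 37.

5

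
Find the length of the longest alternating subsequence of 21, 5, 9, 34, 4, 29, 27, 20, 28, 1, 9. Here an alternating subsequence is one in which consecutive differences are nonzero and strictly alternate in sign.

A longest alternating subsequence is 21, 5, 9, 4, 29, 27, 28, 1, 9 (positions 1,2,3,5,6,7,9,10,11); its 8 consecutive differences strictly alternate in sign, and length 9 is optimal.

9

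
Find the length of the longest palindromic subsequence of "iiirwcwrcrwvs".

5

One longest palindromic subsequence is wrcrw (positions 7,8,9,10,11); it reads the same forward and backward, and the interval DP gives dp[1][13] = 5.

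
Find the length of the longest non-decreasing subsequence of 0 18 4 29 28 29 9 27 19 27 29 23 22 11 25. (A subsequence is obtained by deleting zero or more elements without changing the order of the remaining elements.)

6

One longest non-decreasing subsequence is 0, 4, 9, 27, 27, 29 (positions 1,3,7,8,10,11), of length 6; no longer one exists.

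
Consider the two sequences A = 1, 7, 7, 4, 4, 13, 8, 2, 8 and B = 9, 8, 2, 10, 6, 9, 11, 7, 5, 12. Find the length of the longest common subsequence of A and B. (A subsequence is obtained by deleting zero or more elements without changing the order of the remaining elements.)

A longest common subsequence is 8, 2 (length 2); the LCS DP confirms no longer common subsequence exists.

2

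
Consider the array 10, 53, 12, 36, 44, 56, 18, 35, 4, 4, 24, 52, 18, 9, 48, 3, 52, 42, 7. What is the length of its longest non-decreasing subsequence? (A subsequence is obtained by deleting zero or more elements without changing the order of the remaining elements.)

6

One longest non-decreasing subsequence is 10, 12, 36, 44, 52, 52 (positions 1,3,4,5,12,17), of length 6; no longer one exists.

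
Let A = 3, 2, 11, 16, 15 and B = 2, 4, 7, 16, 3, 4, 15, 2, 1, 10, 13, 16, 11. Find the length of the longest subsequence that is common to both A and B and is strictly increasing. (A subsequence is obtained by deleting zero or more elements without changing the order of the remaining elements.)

For each value that appears in both, track the longest common increasing run ending there.
The best achievable length is 2; one witness is 2, 16 (A-positions 2,4, B-positions 1,4).

2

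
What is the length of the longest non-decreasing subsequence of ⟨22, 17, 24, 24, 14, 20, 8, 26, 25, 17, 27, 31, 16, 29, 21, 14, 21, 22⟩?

Let dp[i] be the longest non-decreasing subsequence ending at position i. Then dp = [1, 1, 2, 3, 1, 2, 1, 4, 4, 2, 5, 6, 2, 6, 3, 2, 4, 5].
The maximum is 6; one witness is 22, 24, 24, 26, 27, 31 at positions 1,3,4,8,11,12.

6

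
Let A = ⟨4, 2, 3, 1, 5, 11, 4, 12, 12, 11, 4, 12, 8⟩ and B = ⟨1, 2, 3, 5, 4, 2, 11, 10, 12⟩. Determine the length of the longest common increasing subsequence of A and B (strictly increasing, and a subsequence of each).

5

A longest common strictly increasing subsequence is 2, 3, 5, 11, 12 (length 5); it appears in order in both A and B, and no longer such subsequence exists.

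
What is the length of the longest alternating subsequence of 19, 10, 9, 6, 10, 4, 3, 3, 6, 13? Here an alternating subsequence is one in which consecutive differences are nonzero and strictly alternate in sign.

5

Track the best alternating length ending on an up-step vs a down-step at each position: up/down = 1/1, 1/2, 1/2, 1/2, 3/2, 1/4, 1/4, 1/4, 5/4, 5/2.
The maximum over both is 5; one such subsequence is 19, 9, 10, 4, 6.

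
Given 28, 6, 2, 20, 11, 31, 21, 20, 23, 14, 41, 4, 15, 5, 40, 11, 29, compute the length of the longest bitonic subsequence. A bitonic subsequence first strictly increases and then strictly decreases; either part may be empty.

7

One longest bitonic subsequence is 6, 20, 31, 21, 20, 15, 11 (positions 2,4,6,7,8,13,16): it rises to 31 then falls. Length 7 is optimal.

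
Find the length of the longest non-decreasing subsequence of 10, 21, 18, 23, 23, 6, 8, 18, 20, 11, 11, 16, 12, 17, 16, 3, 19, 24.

8

One longest non-decreasing subsequence is 6, 8, 11, 11, 16, 17, 19, 24 (positions 6,7,10,11,12,14,17,18), of length 8; no longer one exists.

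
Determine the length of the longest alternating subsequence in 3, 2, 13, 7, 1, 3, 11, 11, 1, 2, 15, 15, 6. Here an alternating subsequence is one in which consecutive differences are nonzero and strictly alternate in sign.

Track the best alternating length ending on an up-step vs a down-step at each position: up/down = 1/1, 1/2, 3/1, 3/4, 1/4, 5/4, 5/4, 5/4, 1/6, 7/6, 7/1, 7/1, 7/8.
The maximum over both is 8; one such subsequence is 3, 2, 13, 1, 3, 1, 15, 6.

8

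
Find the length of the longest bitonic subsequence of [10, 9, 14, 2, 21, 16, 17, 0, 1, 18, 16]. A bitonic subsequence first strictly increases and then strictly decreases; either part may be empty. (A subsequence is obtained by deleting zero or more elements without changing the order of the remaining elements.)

Let inc[i] be the LIS ending at i and dec[i] the longest strictly decreasing subsequence starting at i. inc = [1, 1, 2, 1, 3, 3, 4, 1, 2, 5, 3], dec = [4, 3, 3, 2, 3, 2, 2, 1, 1, 2, 1].
max_i inc[i]+dec[i]−1 = 6, with one witness 10, 14, 16, 17, 18, 16.

6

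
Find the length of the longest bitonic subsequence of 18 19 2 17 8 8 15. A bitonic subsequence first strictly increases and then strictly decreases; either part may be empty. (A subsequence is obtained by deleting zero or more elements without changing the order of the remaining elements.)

4

Let inc[i] be the LIS ending at i and dec[i] the longest strictly decreasing subsequence starting at i. inc = [1, 2, 1, 2, 2, 2, 3], dec = [3, 3, 1, 2, 1, 1, 1].
max_i inc[i]+dec[i]−1 = 4, with one witness 18, 19, 17, 15.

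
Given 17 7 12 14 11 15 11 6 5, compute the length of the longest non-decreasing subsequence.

One longest non-decreasing subsequence is 7, 12, 14, 15 (positions 2,3,4,6), of length 4; no longer one exists.

4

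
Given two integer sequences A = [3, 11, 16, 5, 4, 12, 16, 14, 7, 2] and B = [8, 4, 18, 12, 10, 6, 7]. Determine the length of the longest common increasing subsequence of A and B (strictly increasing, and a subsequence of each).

For each value that appears in both, track the longest common increasing run ending there.
The best achievable length is 2; one witness is 4, 12 (A-positions 5,6, B-positions 2,4).

2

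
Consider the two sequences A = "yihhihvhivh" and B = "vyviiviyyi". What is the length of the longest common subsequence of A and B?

Backtracking the LCS table gives one alignment: y (A1,B2) → i (A2,B4) → i (A5,B5) → v (A7,B6) → i (A9,B10).
So the longest common subsequence has length 5.

5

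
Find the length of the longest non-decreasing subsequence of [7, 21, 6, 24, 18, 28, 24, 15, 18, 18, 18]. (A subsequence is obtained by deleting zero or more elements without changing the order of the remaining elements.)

Scanning left to right, the best length ending at each element is: 7→1, 21→2, 6→1, 24→3, 18→2, 28→4, 24→4, 15→2, 18→3, 18→4, 18→5.
So the longest non-decreasing subsequence has length 5, e.g. 7, 18, 18, 18, 18.

5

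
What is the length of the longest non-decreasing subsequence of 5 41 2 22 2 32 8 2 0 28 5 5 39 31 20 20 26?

One longest non-decreasing subsequence is 2, 2, 2, 5, 5, 20, 20, 26 (positions 3,5,8,11,12,15,16,17), of length 8; no longer one exists.

8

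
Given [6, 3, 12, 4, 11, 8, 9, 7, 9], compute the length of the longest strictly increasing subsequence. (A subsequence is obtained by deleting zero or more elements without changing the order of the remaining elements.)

4

One longest increasing subsequence is 3, 4, 8, 9 (positions 2,4,6,7), of length 4; no longer one exists.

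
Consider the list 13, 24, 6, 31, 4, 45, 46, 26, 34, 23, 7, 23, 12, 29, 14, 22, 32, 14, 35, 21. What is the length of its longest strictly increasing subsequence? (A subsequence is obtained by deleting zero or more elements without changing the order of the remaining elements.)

One longest increasing subsequence is 6, 7, 12, 14, 22, 32, 35 (positions 3,11,13,15,16,17,19), of length 7; no longer one exists.

7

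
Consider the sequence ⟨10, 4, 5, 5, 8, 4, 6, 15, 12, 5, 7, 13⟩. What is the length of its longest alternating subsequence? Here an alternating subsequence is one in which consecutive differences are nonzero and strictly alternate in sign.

7

A longest alternating subsequence is 10, 4, 5, 4, 6, 5, 7 (positions 1,2,3,6,7,10,11); its 6 consecutive differences strictly alternate in sign, and length 7 is optimal.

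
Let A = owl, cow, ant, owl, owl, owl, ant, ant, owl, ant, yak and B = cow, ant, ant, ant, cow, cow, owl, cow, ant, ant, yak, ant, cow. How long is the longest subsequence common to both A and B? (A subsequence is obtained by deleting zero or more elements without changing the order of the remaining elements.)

7

A longest common subsequence is cow, ant, ant, ant, owl, ant, yak (length 7); the LCS DP confirms no longer common subsequence exists.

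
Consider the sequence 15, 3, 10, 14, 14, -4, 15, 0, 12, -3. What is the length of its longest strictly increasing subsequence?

Scanning left to right, the best length ending at each element is: 15→1, 3→1, 10→2, 14→3, 14→3, -4→1, 15→4, 0→2, 12→3, -3→2.
So the longest increasing subsequence has length 4, e.g. 3, 10, 14, 15.

4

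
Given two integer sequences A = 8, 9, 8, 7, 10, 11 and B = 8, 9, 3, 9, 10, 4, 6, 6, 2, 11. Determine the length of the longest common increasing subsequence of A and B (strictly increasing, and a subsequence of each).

A longest common strictly increasing subsequence is 8, 9, 10, 11 (length 4); it appears in order in both A and B, and no longer such subsequence exists.

4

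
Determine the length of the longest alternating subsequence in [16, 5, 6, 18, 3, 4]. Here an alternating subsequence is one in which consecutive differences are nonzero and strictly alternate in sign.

5

A longest alternating subsequence is 16, 5, 6, 3, 4 (positions 1,2,3,5,6); its 4 consecutive differences strictly alternate in sign, and length 5 is optimal.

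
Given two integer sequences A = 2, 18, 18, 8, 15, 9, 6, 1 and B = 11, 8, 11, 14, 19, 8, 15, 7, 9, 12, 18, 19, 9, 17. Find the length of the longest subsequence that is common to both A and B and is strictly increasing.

2

A longest common strictly increasing subsequence is 8, 15 (length 2); it appears in order in both A and B, and no longer such subsequence exists.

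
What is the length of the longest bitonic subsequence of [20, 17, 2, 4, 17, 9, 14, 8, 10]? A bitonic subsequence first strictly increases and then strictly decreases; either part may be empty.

Let inc[i] be the LIS ending at i and dec[i] the longest strictly decreasing subsequence starting at i. inc = [1, 1, 1, 2, 3, 3, 4, 3, 4], dec = [4, 3, 1, 1, 3, 2, 2, 1, 1].
max_i inc[i]+dec[i]−1 = 5, with one witness 2, 4, 17, 14, 10.

5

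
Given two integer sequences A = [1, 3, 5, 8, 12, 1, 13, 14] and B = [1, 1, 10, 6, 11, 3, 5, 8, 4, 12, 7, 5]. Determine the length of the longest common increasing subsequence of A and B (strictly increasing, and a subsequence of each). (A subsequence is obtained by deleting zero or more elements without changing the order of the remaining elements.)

A longest common strictly increasing subsequence is 1, 3, 5, 8, 12 (length 5); it appears in order in both A and B, and no longer such subsequence exists.

5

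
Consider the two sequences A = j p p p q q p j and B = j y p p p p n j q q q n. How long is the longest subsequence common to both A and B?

6

Backtracking the LCS table gives one alignment: j (A1,B1) → p (A2,B4) → p (A3,B5) → p (A4,B6) → q (A5,B10) → q (A6,B11).
So the longest common subsequence has length 6.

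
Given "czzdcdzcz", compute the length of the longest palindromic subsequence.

One longest palindromic subsequence is zzdcdzz (positions 2,3,4,5,6,7,9); it reads the same forward and backward, and the interval DP gives dp[1][9] = 7.

7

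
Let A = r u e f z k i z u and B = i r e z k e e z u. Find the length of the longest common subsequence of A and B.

6

Backtracking the LCS table gives one alignment: r (A1,B2) → e (A3,B3) → z (A5,B4) → k (A6,B5) → z (A8,B8) → u (A9,B9).
So the longest common subsequence has length 6.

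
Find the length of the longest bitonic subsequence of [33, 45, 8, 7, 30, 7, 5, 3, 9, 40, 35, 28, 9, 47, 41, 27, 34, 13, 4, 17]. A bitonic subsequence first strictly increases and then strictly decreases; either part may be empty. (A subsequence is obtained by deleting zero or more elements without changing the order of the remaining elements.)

8

Let inc[i] be the LIS ending at i and dec[i] the longest strictly decreasing subsequence starting at i. inc = [1, 2, 1, 1, 2, 1, 1, 1, 2, 3, 3, 3, 2, 4, 4, 3, 4, 3, 2, 4], dec = [6, 7, 4, 3, 5, 3, 2, 1, 2, 6, 5, 4, 2, 5, 4, 3, 3, 2, 1, 1].
max_i inc[i]+dec[i]−1 = 8, with one witness 33, 45, 40, 35, 28, 27, 13, 4.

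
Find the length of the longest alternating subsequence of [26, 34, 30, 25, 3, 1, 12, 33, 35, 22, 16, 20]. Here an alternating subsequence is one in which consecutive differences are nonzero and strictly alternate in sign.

6

A longest alternating subsequence is 26, 34, 30, 33, 16, 20 (positions 1,2,3,8,11,12); its 5 consecutive differences strictly alternate in sign, and length 6 is optimal.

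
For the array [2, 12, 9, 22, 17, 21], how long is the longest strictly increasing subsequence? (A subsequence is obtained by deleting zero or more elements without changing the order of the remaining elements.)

4

Scanning left to right, the best length ending at each element is: 2→1, 12→2, 9→2, 22→3, 17→3, 21→4.
So the longest increasing subsequence has length 4, e.g. 2, 12, 17, 21.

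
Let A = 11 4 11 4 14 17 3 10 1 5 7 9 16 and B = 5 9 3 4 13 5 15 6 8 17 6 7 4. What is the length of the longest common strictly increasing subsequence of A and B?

3

A longest common strictly increasing subsequence is 3, 5, 7 (length 3); it appears in order in both A and B, and no longer such subsequence exists.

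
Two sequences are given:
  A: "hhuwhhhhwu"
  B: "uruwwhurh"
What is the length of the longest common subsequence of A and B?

A longest common subsequence is uwhh (length 4); the LCS DP confirms no longer common subsequence exists.

4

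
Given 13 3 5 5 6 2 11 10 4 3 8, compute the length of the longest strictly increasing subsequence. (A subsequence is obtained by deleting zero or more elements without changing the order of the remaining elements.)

Scanning left to right, the best length ending at each element is: 13→1, 3→1, 5→2, 5→2, 6→3, 2→1, 11→4, 10→4, 4→2, 3→2, 8→4.
So the longest increasing subsequence has length 4, e.g. 3, 5, 6, 11.

4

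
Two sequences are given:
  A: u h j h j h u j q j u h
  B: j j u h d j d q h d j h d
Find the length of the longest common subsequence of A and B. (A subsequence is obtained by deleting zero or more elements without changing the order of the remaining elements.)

7

Backtracking the LCS table gives one alignment: j (A3,B1) → j (A5,B2) → h (A6,B4) → j (A8,B6) → q (A9,B8) → j (A10,B11) → h (A12,B12).
So the longest common subsequence has length 7.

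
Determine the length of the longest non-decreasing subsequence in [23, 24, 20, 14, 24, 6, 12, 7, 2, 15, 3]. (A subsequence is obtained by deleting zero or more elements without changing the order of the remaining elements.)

Let dp[i] be the longest non-decreasing subsequence ending at position i. Then dp = [1, 2, 1, 1, 3, 1, 2, 2, 1, 3, 2].
The maximum is 3; one witness is 23, 24, 24 at positions 1,2,5.

3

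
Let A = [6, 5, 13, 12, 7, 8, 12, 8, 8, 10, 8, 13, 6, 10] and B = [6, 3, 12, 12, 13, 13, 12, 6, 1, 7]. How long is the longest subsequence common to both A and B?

5

Backtracking the LCS table gives one alignment: 6 (A1,B1) → 12 (A4,B3) → 12 (A7,B4) → 13 (A12,B6) → 6 (A13,B8).
So the longest common subsequence has length 5.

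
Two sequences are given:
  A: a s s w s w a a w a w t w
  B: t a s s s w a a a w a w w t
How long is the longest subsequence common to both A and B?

11

Backtracking the LCS table gives one alignment: a (A1,B2) → s (A2,B3) → s (A3,B4) → s (A5,B5) → w (A6,B6) → a (A7,B8) → a (A8,B9) → w (A9,B10) → a (A10,B11) → w (A11,B13) → t (A12,B14).
So the longest common subsequence has length 11.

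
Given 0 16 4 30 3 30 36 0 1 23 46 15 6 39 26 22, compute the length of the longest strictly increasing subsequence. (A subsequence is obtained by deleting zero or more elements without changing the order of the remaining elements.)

5

Scanning left to right, the best length ending at each element is: 0→1, 16→2, 4→2, 30→3, 3→2, 30→3, 36→4, 0→1, 1→2, 23→3, 46→5, 15→3, 6→3, 39→5, 26→4, 22→4.
So the longest increasing subsequence has length 5, e.g. 0, 16, 30, 36, 46.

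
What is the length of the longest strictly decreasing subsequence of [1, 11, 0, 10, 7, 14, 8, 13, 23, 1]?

4

Let dp[i] be the longest decreasing subsequence ending at position i. Then dp = [1, 1, 2, 2, 3, 1, 3, 2, 1, 4].
The maximum is 4; one witness is 11, 10, 7, 1 at positions 2,4,5,10.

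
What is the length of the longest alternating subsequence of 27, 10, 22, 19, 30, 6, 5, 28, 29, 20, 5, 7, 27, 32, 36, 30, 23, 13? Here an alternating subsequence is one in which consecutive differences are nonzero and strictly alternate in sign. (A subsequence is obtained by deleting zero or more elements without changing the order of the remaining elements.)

A longest alternating subsequence is 27, 10, 22, 19, 30, 6, 28, 20, 32, 30 (positions 1,2,3,4,5,6,8,10,14,16); its 9 consecutive differences strictly alternate in sign, and length 10 is optimal.

10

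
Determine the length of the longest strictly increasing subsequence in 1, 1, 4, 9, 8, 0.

Let dp[i] be the longest increasing subsequence ending at position i. Then dp = [1, 1, 2, 3, 3, 1].
The maximum is 3; one witness is 1, 4, 9 at positions 1,3,4.

3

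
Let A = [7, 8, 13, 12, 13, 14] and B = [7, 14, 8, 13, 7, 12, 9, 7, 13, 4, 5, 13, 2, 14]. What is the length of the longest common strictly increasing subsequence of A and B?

A longest common strictly increasing subsequence is 7, 8, 12, 13, 14 (length 5); it appears in order in both A and B, and no longer such subsequence exists.

5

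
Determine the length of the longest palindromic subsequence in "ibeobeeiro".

One longest palindromic subsequence is ieeei (positions 1,3,6,7,8); it reads the same forward and backward, and the interval DP gives dp[1][10] = 5.

5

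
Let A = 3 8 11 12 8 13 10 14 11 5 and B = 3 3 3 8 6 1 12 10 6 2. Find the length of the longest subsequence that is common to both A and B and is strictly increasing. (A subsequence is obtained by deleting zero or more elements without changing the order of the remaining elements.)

A longest common strictly increasing subsequence is 3, 8, 12 (length 3); it appears in order in both A and B, and no longer such subsequence exists.

3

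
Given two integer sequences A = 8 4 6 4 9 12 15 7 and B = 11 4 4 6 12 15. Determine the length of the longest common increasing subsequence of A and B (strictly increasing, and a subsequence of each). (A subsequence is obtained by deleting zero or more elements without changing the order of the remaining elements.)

4

For each value that appears in both, track the longest common increasing run ending there.
The best achievable length is 4; one witness is 4, 6, 12, 15 (A-positions 2,3,6,7, B-positions 2,4,5,6).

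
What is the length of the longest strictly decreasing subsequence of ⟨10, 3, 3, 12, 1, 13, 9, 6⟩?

3

Scanning left to right, the best length ending at each element is: 10→1, 3→2, 3→2, 12→1, 1→3, 13→1, 9→2, 6→3.
So the longest decreasing subsequence has length 3, e.g. 10, 3, 1.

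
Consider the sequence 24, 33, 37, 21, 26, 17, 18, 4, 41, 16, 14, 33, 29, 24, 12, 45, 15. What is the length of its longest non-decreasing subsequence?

Scanning left to right, the best length ending at each element is: 24→1, 33→2, 37→3, 21→1, 26→2, 17→1, 18→2, 4→1, 41→4, 16→2, 14→2, 33→3, 29→3, 24→3, 12→2, 45→5, 15→3.
So the longest non-decreasing subsequence has length 5, e.g. 24, 33, 37, 41, 45.

5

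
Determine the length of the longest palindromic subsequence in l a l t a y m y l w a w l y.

9

One longest palindromic subsequence is lalymylal (positions 1,2,3,6,7,8,9,11,13); it reads the same forward and backward, and the interval DP gives dp[1][14] = 9.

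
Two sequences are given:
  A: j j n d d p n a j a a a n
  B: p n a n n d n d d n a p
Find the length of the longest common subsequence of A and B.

Backtracking the LCS table gives one alignment: n (A3,B7) → d (A4,B8) → d (A5,B9) → n (A7,B10) → a (A8,B11).
So the longest common subsequence has length 5.

5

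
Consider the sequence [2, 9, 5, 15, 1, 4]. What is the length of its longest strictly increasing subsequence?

3

Scanning left to right, the best length ending at each element is: 2→1, 9→2, 5→2, 15→3, 1→1, 4→2.
So the longest increasing subsequence has length 3, e.g. 2, 9, 15.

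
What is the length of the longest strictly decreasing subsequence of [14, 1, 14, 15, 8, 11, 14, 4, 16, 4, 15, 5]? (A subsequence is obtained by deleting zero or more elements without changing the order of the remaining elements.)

3

Scanning left to right, the best length ending at each element is: 14→1, 1→2, 14→1, 15→1, 8→2, 11→2, 14→2, 4→3, 16→1, 4→3, 15→2, 5→3.
So the longest decreasing subsequence has length 3, e.g. 14, 8, 4.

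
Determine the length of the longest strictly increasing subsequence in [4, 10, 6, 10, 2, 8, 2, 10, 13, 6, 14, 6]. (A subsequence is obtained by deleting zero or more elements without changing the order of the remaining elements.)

One longest increasing subsequence is 4, 6, 8, 10, 13, 14 (positions 1,3,6,8,9,11), of length 6; no longer one exists.

6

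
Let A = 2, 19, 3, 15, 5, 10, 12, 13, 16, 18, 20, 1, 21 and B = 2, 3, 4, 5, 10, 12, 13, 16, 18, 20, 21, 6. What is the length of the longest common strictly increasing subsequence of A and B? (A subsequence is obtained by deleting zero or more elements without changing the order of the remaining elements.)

10

A longest common strictly increasing subsequence is 2, 3, 5, 10, 12, 13, 16, 18, 20, 21 (length 10); it appears in order in both A and B, and no longer such subsequence exists.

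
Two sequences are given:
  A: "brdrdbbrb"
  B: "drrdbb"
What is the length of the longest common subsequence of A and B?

A longest common subsequence is rrdbb (length 5); the LCS DP confirms no longer common subsequence exists.

5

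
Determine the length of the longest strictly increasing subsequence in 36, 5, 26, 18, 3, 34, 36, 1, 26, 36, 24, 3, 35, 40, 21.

Let dp[i] be the longest increasing subsequence ending at position i. Then dp = [1, 1, 2, 2, 1, 3, 4, 1, 3, 4, 3, 2, 4, 5, 3].
The maximum is 5; one witness is 5, 26, 34, 36, 40 at positions 2,3,6,7,14.

5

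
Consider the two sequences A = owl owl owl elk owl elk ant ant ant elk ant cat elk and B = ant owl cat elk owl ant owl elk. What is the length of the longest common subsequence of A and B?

5

Backtracking the LCS table gives one alignment: owl (A1,B2) → elk (A4,B4) → owl (A5,B5) → ant (A7,B6) → elk (A13,B8).
So the longest common subsequence has length 5.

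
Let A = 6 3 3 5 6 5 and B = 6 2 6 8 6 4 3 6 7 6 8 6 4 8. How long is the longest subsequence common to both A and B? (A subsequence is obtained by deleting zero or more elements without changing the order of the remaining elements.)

3

A longest common subsequence is 6, 3, 6 (length 3); the LCS DP confirms no longer common subsequence exists.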